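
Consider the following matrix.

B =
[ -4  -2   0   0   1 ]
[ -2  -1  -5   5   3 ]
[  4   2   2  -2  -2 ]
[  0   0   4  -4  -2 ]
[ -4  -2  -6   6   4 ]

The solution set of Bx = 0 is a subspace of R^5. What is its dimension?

Row reduce to echelon form.
R2 ← R2 − (1/2)·R1: [0, 0, -5, 5, 5/2]
R3 ← R3 + R1: [0, 0, 2, -2, -1]
R5 ← R5 − R1: [0, 0, -6, 6, 3]
R3 ← R3 + (2/5)·R2: [0, 0, 0, 0, 0]
R4 ← R4 + (4/5)·R2: [0, 0, 0, 0, 0]
R5 ← R5 − (6/5)·R2: [0, 0, 0, 0, 0]
2 nonzero rows, so rank(B) = 2.
B has 5 columns; by rank–nullity, nullity = 5 − 2 = 3.

3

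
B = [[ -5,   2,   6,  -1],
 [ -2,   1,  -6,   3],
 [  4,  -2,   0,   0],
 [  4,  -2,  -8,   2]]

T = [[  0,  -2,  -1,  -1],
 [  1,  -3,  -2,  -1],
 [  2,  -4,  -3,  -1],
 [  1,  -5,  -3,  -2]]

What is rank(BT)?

2

First compute BT:
[[ 13, -15, -14,  -1],
 [ -8,  10,   9,   1],
 [ -2,  -2,   0,  -2],
 [-16,  20,  18,   2]]
Now row reduce the product.
R2 ← R2 + (8/13)·R1: [0, 10/13, 5/13, 5/13]
R3 ← R3 + (2/13)·R1: [0, -56/13, -28/13, -28/13]
R4 ← R4 + (16/13)·R1: [0, 20/13, 10/13, 10/13]
R3 ← R3 + (28/5)·R2: [0, 0, 0, 0]
R4 ← R4 − (2)·R2: [0, 0, 0, 0]
2 nonzero rows, so rank(BT) = 2.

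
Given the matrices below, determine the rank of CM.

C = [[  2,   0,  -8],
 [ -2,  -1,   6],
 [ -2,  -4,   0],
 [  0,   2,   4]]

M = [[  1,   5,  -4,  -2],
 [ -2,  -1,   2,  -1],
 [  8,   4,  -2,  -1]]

2

First compute CM:
[[-62, -22,   8,   4],
 [ 48,  15,  -6,  -1],
 [  6,  -6,   0,   8],
 [ 28,  14,  -4,  -6]]
Now row reduce the product.
R2 ← R2 + (24/31)·R1: [0, -63/31, 6/31, 65/31]
R3 ← R3 + (3/31)·R1: [0, -252/31, 24/31, 260/31]
R4 ← R4 + (14/31)·R1: [0, 126/31, -12/31, -130/31]
R3 ← R3 − (4)·R2: [0, 0, 0, 0]
R4 ← R4 + (2)·R2: [0, 0, 0, 0]
2 nonzero rows, so rank(CM) = 2.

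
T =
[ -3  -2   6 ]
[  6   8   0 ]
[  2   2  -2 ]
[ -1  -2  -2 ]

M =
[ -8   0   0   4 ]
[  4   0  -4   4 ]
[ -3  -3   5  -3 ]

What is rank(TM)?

2

First compute TM:
[[ -2, -18,  38, -38],
 [-16,   0, -32,  56],
 [ -2,   6, -18,  22],
 [  6,   6,  -2,  -6]]
Now row reduce the product.
R2 ← R2 − (8)·R1: [0, 144, -336, 360]
R3 ← R3 − R1: [0, 24, -56, 60]
R4 ← R4 + (3)·R1: [0, -48, 112, -120]
R3 ← R3 − (1/6)·R2: [0, 0, 0, 0]
R4 ← R4 + (1/3)·R2: [0, 0, 0, 0]
2 nonzero rows, so rank(TM) = 2.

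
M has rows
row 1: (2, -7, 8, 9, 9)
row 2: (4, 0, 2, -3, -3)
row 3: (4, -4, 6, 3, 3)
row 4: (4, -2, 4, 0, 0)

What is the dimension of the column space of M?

2

Row reduce to echelon form.
R2 ← R2 − (2)·R1: [0, 14, -14, -21, -21]
R3 ← R3 − (2)·R1: [0, 10, -10, -15, -15]
R4 ← R4 − (2)·R1: [0, 12, -12, -18, -18]
R3 ← R3 − (5/7)·R2: [0, 0, 0, 0, 0]
R4 ← R4 − (6/7)·R2: [0, 0, 0, 0, 0]
Echelon form has 2 nonzero rows, so rank(M) = 2.
The column space has dimension equal to the rank: 2.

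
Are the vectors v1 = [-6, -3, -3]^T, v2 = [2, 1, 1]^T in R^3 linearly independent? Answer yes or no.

no

Form the matrix with these vectors as rows and row reduce.
R2 ← R2 + (1/3)·R1: [0, 0, 0]
1 nonzero row, so the 2 vectors span a space of dimension 1.
Since 1 < 2, the vectors are linearly dependent.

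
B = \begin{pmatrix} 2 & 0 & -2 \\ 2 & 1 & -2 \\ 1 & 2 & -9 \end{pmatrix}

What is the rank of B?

3

Row reduce to echelon form.
R2 ← R2 − R1: [0, 1, 0]
R3 ← R3 − (1/2)·R1: [0, 2, -8]
R3 ← R3 − (2)·R2: [0, 0, -8]
Echelon form has 3 nonzero rows, so rank(B) = 3.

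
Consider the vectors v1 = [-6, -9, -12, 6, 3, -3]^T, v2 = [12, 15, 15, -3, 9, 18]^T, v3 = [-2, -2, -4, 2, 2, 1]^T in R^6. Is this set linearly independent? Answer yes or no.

yes

Form the matrix with these vectors as rows and row reduce.
R2 ← R2 + (2)·R1: [0, -3, -9, 9, 15, 12]
R3 ← R3 − (1/3)·R1: [0, 1, 0, 0, 1, 2]
R3 ← R3 + (1/3)·R2: [0, 0, -3, 3, 6, 6]
3 nonzero rows, so the 3 vectors span a space of dimension 3.
Since 3 = 3, the vectors are linearly independent.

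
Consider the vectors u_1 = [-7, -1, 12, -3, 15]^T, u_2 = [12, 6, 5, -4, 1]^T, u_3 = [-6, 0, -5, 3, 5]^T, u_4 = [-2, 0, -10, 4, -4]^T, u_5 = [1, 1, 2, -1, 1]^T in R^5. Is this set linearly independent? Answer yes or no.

no

Form the matrix with these vectors as rows and row reduce.
R2 ← R2 + (12/7)·R1: [0, 30/7, 179/7, -64/7, 187/7]
R3 ← R3 − (6/7)·R1: [0, 6/7, -107/7, 39/7, -55/7]
R4 ← R4 − (2/7)·R1: [0, 2/7, -94/7, 34/7, -58/7]
R5 ← R5 + (1/7)·R1: [0, 6/7, 26/7, -10/7, 22/7]
R3 ← R3 − (1/5)·R2: [0, 0, -102/5, 37/5, -66/5]
R4 ← R4 − (1/15)·R2: [0, 0, -227/15, 82/15, -151/15]
R5 ← R5 − (1/5)·R2: [0, 0, -7/5, 2/5, -11/5]
R4 ← R4 − (227/306)·R3: [0, 0, 0, -7/306, -14/51]
R5 ← R5 − (7/102)·R3: [0, 0, 0, -11/102, -22/17]
R5 ← R5 − (33/7)·R4: [0, 0, 0, 0, 0]
4 nonzero rows, so the 5 vectors span a space of dimension 4.
Since 4 < 5, the vectors are linearly dependent.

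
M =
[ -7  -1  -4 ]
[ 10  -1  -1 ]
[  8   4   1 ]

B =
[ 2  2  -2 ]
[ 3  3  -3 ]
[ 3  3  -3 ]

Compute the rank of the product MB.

First compute MB:
[[-29, -29,  29],
 [ 14,  14, -14],
 [ 31,  31, -31]]
Now row reduce the product.
R2 ← R2 + (14/29)·R1: [0, 0, 0]
R3 ← R3 + (31/29)·R1: [0, 0, 0]
1 nonzero row, so rank(MB) = 1.

1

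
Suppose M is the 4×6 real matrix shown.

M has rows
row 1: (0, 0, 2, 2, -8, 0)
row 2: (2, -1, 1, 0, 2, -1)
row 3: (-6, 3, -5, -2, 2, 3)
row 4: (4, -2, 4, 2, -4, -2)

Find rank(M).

Row reduce to echelon form.
Swap R1 ↔ R2
R3 ← R3 + (3)·R1: [0, 0, -2, -2, 8, 0]
R4 ← R4 − (2)·R1: [0, 0, 2, 2, -8, 0]
R3 ← R3 + R2: [0, 0, 0, 0, 0, 0]
R4 ← R4 − R2: [0, 0, 0, 0, 0, 0]
Echelon form has 2 nonzero rows, so rank(M) = 2.

2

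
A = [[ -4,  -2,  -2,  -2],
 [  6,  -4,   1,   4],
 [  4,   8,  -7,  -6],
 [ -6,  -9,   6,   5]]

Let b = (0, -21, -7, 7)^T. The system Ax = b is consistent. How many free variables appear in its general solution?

1

Row reduce the augmented matrix [A | b].
R2 ← R2 + (3/2)·R1: [0, -7, -2, 1, -21]
R3 ← R3 + R1: [0, 6, -9, -8, -7]
R4 ← R4 − (3/2)·R1: [0, -6, 9, 8, 7]
R3 ← R3 + (6/7)·R2: [0, 0, -75/7, -50/7, -25]
R4 ← R4 − (6/7)·R2: [0, 0, 75/7, 50/7, 25]
R4 ← R4 + R3: [0, 0, 0, 0, 0]
The echelon form has 3 nonzero rows, and every pivot lies in the first 4 columns, so rank(A) = rank([A|b]) = 3.
The system is consistent.
Free variables = (unknowns) − (rank) = 4 − 3 = 1.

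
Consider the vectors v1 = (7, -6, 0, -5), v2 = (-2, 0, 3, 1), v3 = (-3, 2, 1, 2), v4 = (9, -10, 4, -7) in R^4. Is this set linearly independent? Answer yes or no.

no

Form the matrix with these vectors as rows and row reduce.
R2 ← R2 + (2/7)·R1: [0, -12/7, 3, -3/7]
R3 ← R3 + (3/7)·R1: [0, -4/7, 1, -1/7]
R4 ← R4 − (9/7)·R1: [0, -16/7, 4, -4/7]
R3 ← R3 − (1/3)·R2: [0, 0, 0, 0]
R4 ← R4 − (4/3)·R2: [0, 0, 0, 0]
2 nonzero rows, so the 4 vectors span a space of dimension 2.
Since 2 < 4, the vectors are linearly dependent.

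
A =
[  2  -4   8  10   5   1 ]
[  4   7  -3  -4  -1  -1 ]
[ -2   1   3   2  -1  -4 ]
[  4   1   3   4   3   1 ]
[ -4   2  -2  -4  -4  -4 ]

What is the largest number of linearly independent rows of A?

Row reduce to echelon form.
R2 ← R2 − (2)·R1: [0, 15, -19, -24, -11, -3]
R3 ← R3 + R1: [0, -3, 11, 12, 4, -3]
R4 ← R4 − (2)·R1: [0, 9, -13, -16, -7, -1]
R5 ← R5 + (2)·R1: [0, -6, 14, 16, 6, -2]
R3 ← R3 + (1/5)·R2: [0, 0, 36/5, 36/5, 9/5, -18/5]
R4 ← R4 − (3/5)·R2: [0, 0, -8/5, -8/5, -2/5, 4/5]
R5 ← R5 + (2/5)·R2: [0, 0, 32/5, 32/5, 8/5, -16/5]
R4 ← R4 + (2/9)·R3: [0, 0, 0, 0, 0, 0]
R5 ← R5 − (8/9)·R3: [0, 0, 0, 0, 0, 0]
Echelon form has 3 nonzero rows, so rank(A) = 3.
The rank gives the maximum number of linearly independent rows: 3.

3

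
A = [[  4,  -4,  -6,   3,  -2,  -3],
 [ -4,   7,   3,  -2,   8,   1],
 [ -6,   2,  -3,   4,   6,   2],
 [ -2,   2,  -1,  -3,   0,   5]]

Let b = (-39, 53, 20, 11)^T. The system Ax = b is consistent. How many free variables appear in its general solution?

Row reduce the augmented matrix [A | b].
R2 ← R2 + R1: [0, 3, -3, 1, 6, -2, 14]
R3 ← R3 + (3/2)·R1: [0, -4, -12, 17/2, 3, -5/2, -77/2]
R4 ← R4 + (1/2)·R1: [0, 0, -4, -3/2, -1, 7/2, -17/2]
R3 ← R3 + (4/3)·R2: [0, 0, -16, 59/6, 11, -31/6, -119/6]
R4 ← R4 − (1/4)·R3: [0, 0, 0, -95/24, -15/4, 115/24, -85/24]
The echelon form has 4 nonzero rows, and every pivot lies in the first 6 columns, so rank(A) = rank([A|b]) = 4.
The system is consistent.
Free variables = (unknowns) − (rank) = 6 − 4 = 2.

2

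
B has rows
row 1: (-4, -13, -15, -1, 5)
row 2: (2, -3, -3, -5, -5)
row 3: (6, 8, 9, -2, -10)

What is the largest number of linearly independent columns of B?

3

Row reduce to echelon form.
R2 ← R2 + (1/2)·R1: [0, -19/2, -21/2, -11/2, -5/2]
R3 ← R3 + (3/2)·R1: [0, -23/2, -27/2, -7/2, -5/2]
R3 ← R3 − (23/19)·R2: [0, 0, -15/19, 60/19, 10/19]
Echelon form has 3 nonzero rows, so rank(B) = 3.
The rank gives the maximum number of linearly independent columns: 3.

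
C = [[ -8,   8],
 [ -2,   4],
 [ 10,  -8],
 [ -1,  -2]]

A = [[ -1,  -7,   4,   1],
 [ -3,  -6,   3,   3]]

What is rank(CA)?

2

First compute CA:
[[-16,   8,  -8,  16],
 [-10, -10,   4,  10],
 [ 14, -22,  16, -14],
 [  7,  19, -10,  -7]]
Now row reduce the product.
R2 ← R2 − (5/8)·R1: [0, -15, 9, 0]
R3 ← R3 + (7/8)·R1: [0, -15, 9, 0]
R4 ← R4 + (7/16)·R1: [0, 45/2, -27/2, 0]
R3 ← R3 − R2: [0, 0, 0, 0]
R4 ← R4 + (3/2)·R2: [0, 0, 0, 0]
2 nonzero rows, so rank(CA) = 2.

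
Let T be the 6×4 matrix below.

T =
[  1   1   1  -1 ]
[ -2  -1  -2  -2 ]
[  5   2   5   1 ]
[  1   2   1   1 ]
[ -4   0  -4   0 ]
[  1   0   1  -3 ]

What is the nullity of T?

Row reduce to echelon form.
R2 ← R2 + (2)·R1: [0, 1, 0, -4]
R3 ← R3 − (5)·R1: [0, -3, 0, 6]
R4 ← R4 − R1: [0, 1, 0, 2]
R5 ← R5 + (4)·R1: [0, 4, 0, -4]
R6 ← R6 − R1: [0, -1, 0, -2]
R3 ← R3 + (3)·R2: [0, 0, 0, -6]
R4 ← R4 − R2: [0, 0, 0, 6]
R5 ← R5 − (4)·R2: [0, 0, 0, 12]
R6 ← R6 + R2: [0, 0, 0, -6]
R4 ← R4 + R3: [0, 0, 0, 0]
R5 ← R5 + (2)·R3: [0, 0, 0, 0]
R6 ← R6 − R3: [0, 0, 0, 0]
3 nonzero rows, so rank(T) = 3.
T has 4 columns; by rank–nullity, nullity = 4 − 3 = 1.

1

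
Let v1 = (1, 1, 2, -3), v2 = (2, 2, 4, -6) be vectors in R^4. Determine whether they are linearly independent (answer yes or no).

Form the matrix with these vectors as rows and row reduce.
R2 ← R2 − (2)·R1: [0, 0, 0, 0]
1 nonzero row, so the 2 vectors span a space of dimension 1.
Since 1 < 2, the vectors are linearly dependent.

no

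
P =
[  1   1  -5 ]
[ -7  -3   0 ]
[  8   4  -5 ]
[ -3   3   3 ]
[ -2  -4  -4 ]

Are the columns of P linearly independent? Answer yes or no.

Row reduce P to echelon form.
R2 ← R2 + (7)·R1: [0, 4, -35]
R3 ← R3 − (8)·R1: [0, -4, 35]
R4 ← R4 + (3)·R1: [0, 6, -12]
R5 ← R5 + (2)·R1: [0, -2, -14]
R3 ← R3 + R2: [0, 0, 0]
R4 ← R4 − (3/2)·R2: [0, 0, 81/2]
R5 ← R5 + (1/2)·R2: [0, 0, -63/2]
Swap R3 ↔ R4
R5 ← R5 + (7/9)·R3: [0, 0, 0]
3 pivots among 3 columns.
Every column is a pivot column, so the columns are linearly independent.

yes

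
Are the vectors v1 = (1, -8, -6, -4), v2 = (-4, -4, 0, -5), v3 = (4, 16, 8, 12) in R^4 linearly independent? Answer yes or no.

Form the matrix with these vectors as rows and row reduce.
R2 ← R2 + (4)·R1: [0, -36, -24, -21]
R3 ← R3 − (4)·R1: [0, 48, 32, 28]
R3 ← R3 + (4/3)·R2: [0, 0, 0, 0]
2 nonzero rows, so the 3 vectors span a space of dimension 2.
Since 2 < 3, the vectors are linearly dependent.

no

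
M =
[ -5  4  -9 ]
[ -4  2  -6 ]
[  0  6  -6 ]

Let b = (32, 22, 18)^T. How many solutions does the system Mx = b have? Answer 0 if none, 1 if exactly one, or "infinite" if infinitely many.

Row reduce the augmented matrix [M | b].
R2 ← R2 − (4/5)·R1: [0, -6/5, 6/5, -18/5]
R3 ← R3 + (5)·R2: [0, 0, 0, 0]
The echelon form has 2 nonzero rows, and every pivot lies in the first 3 columns, so rank(M) = rank([M|b]) = 2.
The system is consistent.
rank = 2 < 3 unknowns, so there are infinitely many solutions.

infinite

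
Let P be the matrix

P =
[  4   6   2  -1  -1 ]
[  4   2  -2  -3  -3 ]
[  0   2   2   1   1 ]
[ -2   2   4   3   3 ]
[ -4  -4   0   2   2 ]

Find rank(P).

Row reduce to echelon form.
R2 ← R2 − R1: [0, -4, -4, -2, -2]
R4 ← R4 + (1/2)·R1: [0, 5, 5, 5/2, 5/2]
R5 ← R5 + R1: [0, 2, 2, 1, 1]
R3 ← R3 + (1/2)·R2: [0, 0, 0, 0, 0]
R4 ← R4 + (5/4)·R2: [0, 0, 0, 0, 0]
R5 ← R5 + (1/2)·R2: [0, 0, 0, 0, 0]
Echelon form has 2 nonzero rows, so rank(P) = 2.

2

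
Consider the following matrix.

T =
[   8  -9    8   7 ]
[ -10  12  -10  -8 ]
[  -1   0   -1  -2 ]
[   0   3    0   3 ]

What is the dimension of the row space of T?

2

Row reduce to echelon form.
R2 ← R2 + (5/4)·R1: [0, 3/4, 0, 3/4]
R3 ← R3 + (1/8)·R1: [0, -9/8, 0, -9/8]
R3 ← R3 + (3/2)·R2: [0, 0, 0, 0]
R4 ← R4 − (4)·R2: [0, 0, 0, 0]
Echelon form has 2 nonzero rows, so rank(T) = 2.
The row space has dimension equal to the rank: 2.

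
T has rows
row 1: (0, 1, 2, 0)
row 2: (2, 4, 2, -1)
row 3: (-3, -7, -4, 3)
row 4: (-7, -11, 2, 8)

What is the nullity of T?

Row reduce to echelon form.
Swap R1 ↔ R2
R3 ← R3 + (3/2)·R1: [0, -1, -1, 3/2]
R4 ← R4 + (7/2)·R1: [0, 3, 9, 9/2]
R3 ← R3 + R2: [0, 0, 1, 3/2]
R4 ← R4 − (3)·R2: [0, 0, 3, 9/2]
R4 ← R4 − (3)·R3: [0, 0, 0, 0]
3 nonzero rows, so rank(T) = 3.
T has 4 columns; by rank–nullity, nullity = 4 − 3 = 1.

1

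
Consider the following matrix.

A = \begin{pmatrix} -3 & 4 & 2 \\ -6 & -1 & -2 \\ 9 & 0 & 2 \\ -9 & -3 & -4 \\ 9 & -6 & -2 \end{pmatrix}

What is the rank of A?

Row reduce to echelon form.
R2 ← R2 − (2)·R1: [0, -9, -6]
R3 ← R3 + (3)·R1: [0, 12, 8]
R4 ← R4 − (3)·R1: [0, -15, -10]
R5 ← R5 + (3)·R1: [0, 6, 4]
R3 ← R3 + (4/3)·R2: [0, 0, 0]
R4 ← R4 − (5/3)·R2: [0, 0, 0]
R5 ← R5 + (2/3)·R2: [0, 0, 0]
Echelon form has 2 nonzero rows, so rank(A) = 2.

2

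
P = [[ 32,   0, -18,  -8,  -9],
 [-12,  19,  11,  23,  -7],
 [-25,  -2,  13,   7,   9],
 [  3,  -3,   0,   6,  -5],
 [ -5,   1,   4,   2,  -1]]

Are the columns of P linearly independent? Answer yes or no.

Row reduce P to echelon form.
R2 ← R2 + (3/8)·R1: [0, 19, 17/4, 20, -83/8]
R3 ← R3 + (25/32)·R1: [0, -2, -17/16, 3/4, 63/32]
R4 ← R4 − (3/32)·R1: [0, -3, 27/16, 27/4, -133/32]
R5 ← R5 + (5/32)·R1: [0, 1, 19/16, 3/4, -77/32]
R3 ← R3 + (2/19)·R2: [0, 0, -187/304, 217/76, 533/608]
R4 ← R4 + (3/19)·R2: [0, 0, 717/304, 753/76, -3523/608]
R5 ← R5 − (1/19)·R2: [0, 0, 293/304, -23/76, -1131/608]
R4 ← R4 + (717/187)·R3: [0, 0, 0, 3900/187, -455/187]
R5 ← R5 + (293/187)·R3: [0, 0, 0, 780/187, -91/187]
R5 ← R5 − (1/5)·R4: [0, 0, 0, 0, 0]
4 pivots among 5 columns.
Only 4 < 5 pivot columns, so the columns are linearly dependent.

no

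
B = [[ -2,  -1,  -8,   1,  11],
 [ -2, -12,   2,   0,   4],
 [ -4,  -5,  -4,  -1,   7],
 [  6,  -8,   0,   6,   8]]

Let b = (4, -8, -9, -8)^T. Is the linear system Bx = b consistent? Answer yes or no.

Row reduce the augmented matrix [B | b].
R2 ← R2 − R1: [0, -11, 10, -1, -7, -12]
R3 ← R3 − (2)·R1: [0, -3, 12, -3, -15, -17]
R4 ← R4 + (3)·R1: [0, -11, -24, 9, 41, 4]
R3 ← R3 − (3/11)·R2: [0, 0, 102/11, -30/11, -144/11, -151/11]
R4 ← R4 − R2: [0, 0, -34, 10, 48, 16]
R4 ← R4 + (11/3)·R3: [0, 0, 0, 0, 0, -103/3]
The echelon form has 4 nonzero rows; the last pivot sits in the augmented column, so rank(B) = 3 but rank([B|b]) = 4.
Since the ranks differ, the system is inconsistent.

no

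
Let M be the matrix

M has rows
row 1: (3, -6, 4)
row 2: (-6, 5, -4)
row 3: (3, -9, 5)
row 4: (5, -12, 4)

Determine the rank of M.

3

Row reduce to echelon form.
R2 ← R2 + (2)·R1: [0, -7, 4]
R3 ← R3 − R1: [0, -3, 1]
R4 ← R4 − (5/3)·R1: [0, -2, -8/3]
R3 ← R3 − (3/7)·R2: [0, 0, -5/7]
R4 ← R4 − (2/7)·R2: [0, 0, -80/21]
R4 ← R4 − (16/3)·R3: [0, 0, 0]
Echelon form has 3 nonzero rows, so rank(M) = 3.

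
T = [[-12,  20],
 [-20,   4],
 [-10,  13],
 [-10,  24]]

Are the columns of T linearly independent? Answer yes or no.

yes

Row reduce T to echelon form.
R2 ← R2 − (5/3)·R1: [0, -88/3]
R3 ← R3 − (5/6)·R1: [0, -11/3]
R4 ← R4 − (5/6)·R1: [0, 22/3]
R3 ← R3 − (1/8)·R2: [0, 0]
R4 ← R4 + (1/4)·R2: [0, 0]
2 pivots among 2 columns.
Every column is a pivot column, so the columns are linearly independent.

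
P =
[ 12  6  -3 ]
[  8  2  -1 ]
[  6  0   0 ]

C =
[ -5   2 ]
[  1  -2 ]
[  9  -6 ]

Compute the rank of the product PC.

2

First compute PC:
[[-81,  30],
 [-47,  18],
 [-30,  12]]
Now row reduce the product.
R2 ← R2 − (47/81)·R1: [0, 16/27]
R3 ← R3 − (10/27)·R1: [0, 8/9]
R3 ← R3 − (3/2)·R2: [0, 0]
2 nonzero rows, so rank(PC) = 2.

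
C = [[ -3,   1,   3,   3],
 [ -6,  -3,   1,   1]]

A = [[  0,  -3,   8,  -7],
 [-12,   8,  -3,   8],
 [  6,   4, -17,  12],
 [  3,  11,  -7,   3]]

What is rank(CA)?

First compute CA:
[[ 15,  62, -99,  74],
 [ 45,   9, -63,  33]]
Now row reduce the product.
R2 ← R2 − (3)·R1: [0, -177, 234, -189]
2 nonzero rows, so rank(CA) = 2.

2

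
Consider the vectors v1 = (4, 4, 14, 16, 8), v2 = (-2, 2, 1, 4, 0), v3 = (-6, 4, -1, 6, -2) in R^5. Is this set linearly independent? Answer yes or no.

no

Form the matrix with these vectors as rows and row reduce.
R2 ← R2 + (1/2)·R1: [0, 4, 8, 12, 4]
R3 ← R3 + (3/2)·R1: [0, 10, 20, 30, 10]
R3 ← R3 − (5/2)·R2: [0, 0, 0, 0, 0]
2 nonzero rows, so the 3 vectors span a space of dimension 2.
Since 2 < 3, the vectors are linearly dependent.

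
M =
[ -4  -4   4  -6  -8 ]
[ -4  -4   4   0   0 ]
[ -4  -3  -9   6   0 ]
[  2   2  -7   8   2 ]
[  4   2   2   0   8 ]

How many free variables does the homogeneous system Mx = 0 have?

Row reduce to echelon form.
R2 ← R2 − R1: [0, 0, 0, 6, 8]
R3 ← R3 − R1: [0, 1, -13, 12, 8]
R4 ← R4 + (1/2)·R1: [0, 0, -5, 5, -2]
R5 ← R5 + R1: [0, -2, 6, -6, 0]
Swap R2 ↔ R3
R5 ← R5 + (2)·R2: [0, 0, -20, 18, 16]
Swap R3 ↔ R4
R5 ← R5 − (4)·R3: [0, 0, 0, -2, 24]
R5 ← R5 + (1/3)·R4: [0, 0, 0, 0, 80/3]
5 nonzero rows, so rank(M) = 5.
M has 5 columns; by rank–nullity, nullity = 5 − 5 = 0.

0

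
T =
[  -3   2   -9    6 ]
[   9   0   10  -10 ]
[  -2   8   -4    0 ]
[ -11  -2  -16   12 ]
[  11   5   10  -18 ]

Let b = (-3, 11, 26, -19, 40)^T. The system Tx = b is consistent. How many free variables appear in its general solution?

Row reduce the augmented matrix [T | b].
R2 ← R2 + (3)·R1: [0, 6, -17, 8, 2]
R3 ← R3 − (2/3)·R1: [0, 20/3, 2, -4, 28]
R4 ← R4 − (11/3)·R1: [0, -28/3, 17, -10, -8]
R5 ← R5 + (11/3)·R1: [0, 37/3, -23, 4, 29]
R3 ← R3 − (10/9)·R2: [0, 0, 188/9, -116/9, 232/9]
R4 ← R4 + (14/9)·R2: [0, 0, -85/9, 22/9, -44/9]
R5 ← R5 − (37/18)·R2: [0, 0, 215/18, -112/9, 224/9]
R4 ← R4 + (85/188)·R3: [0, 0, 0, -159/47, 318/47]
R5 ← R5 − (215/376)·R3: [0, 0, 0, -477/94, 477/47]
R5 ← R5 − (3/2)·R4: [0, 0, 0, 0, 0]
The echelon form has 4 nonzero rows, and every pivot lies in the first 4 columns, so rank(T) = rank([T|b]) = 4.
The system is consistent.
Free variables = (unknowns) − (rank) = 4 − 4 = 0.

0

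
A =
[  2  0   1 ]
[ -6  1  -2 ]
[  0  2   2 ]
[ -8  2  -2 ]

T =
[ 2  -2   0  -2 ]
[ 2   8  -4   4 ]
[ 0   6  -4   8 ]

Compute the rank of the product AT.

First compute AT:
[[  4,   2,  -4,   4],
 [-10,   8,   4,   0],
 [  4,  28, -16,  24],
 [-12,  20,   0,   8]]
Now row reduce the product.
R2 ← R2 + (5/2)·R1: [0, 13, -6, 10]
R3 ← R3 − R1: [0, 26, -12, 20]
R4 ← R4 + (3)·R1: [0, 26, -12, 20]
R3 ← R3 − (2)·R2: [0, 0, 0, 0]
R4 ← R4 − (2)·R2: [0, 0, 0, 0]
2 nonzero rows, so rank(AT) = 2.

2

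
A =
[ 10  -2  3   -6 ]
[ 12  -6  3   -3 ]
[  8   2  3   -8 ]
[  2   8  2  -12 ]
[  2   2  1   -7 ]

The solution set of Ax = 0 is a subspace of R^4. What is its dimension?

Row reduce to echelon form.
R2 ← R2 − (6/5)·R1: [0, -18/5, -3/5, 21/5]
R3 ← R3 − (4/5)·R1: [0, 18/5, 3/5, -16/5]
R4 ← R4 − (1/5)·R1: [0, 42/5, 7/5, -54/5]
R5 ← R5 − (1/5)·R1: [0, 12/5, 2/5, -29/5]
R3 ← R3 + R2: [0, 0, 0, 1]
R4 ← R4 + (7/3)·R2: [0, 0, 0, -1]
R5 ← R5 + (2/3)·R2: [0, 0, 0, -3]
R4 ← R4 + R3: [0, 0, 0, 0]
R5 ← R5 + (3)·R3: [0, 0, 0, 0]
3 nonzero rows, so rank(A) = 3.
A has 4 columns; by rank–nullity, nullity = 4 − 3 = 1.

1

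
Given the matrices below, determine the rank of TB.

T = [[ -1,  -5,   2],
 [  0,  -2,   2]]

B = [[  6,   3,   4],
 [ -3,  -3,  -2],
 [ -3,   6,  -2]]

First compute TB:
[[  3,  24,   2],
 [  0,  18,   0]]
Now row reduce the product.
2 nonzero rows, so rank(TB) = 2.

2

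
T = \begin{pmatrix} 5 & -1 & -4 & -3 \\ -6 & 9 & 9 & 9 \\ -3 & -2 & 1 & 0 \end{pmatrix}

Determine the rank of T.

2

Row reduce to echelon form.
R2 ← R2 + (6/5)·R1: [0, 39/5, 21/5, 27/5]
R3 ← R3 + (3/5)·R1: [0, -13/5, -7/5, -9/5]
R3 ← R3 + (1/3)·R2: [0, 0, 0, 0]
Echelon form has 2 nonzero rows, so rank(T) = 2.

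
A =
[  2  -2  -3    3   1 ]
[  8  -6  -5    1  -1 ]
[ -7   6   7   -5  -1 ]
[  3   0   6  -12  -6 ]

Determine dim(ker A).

3

Row reduce to echelon form.
R2 ← R2 − (4)·R1: [0, 2, 7, -11, -5]
R3 ← R3 + (7/2)·R1: [0, -1, -7/2, 11/2, 5/2]
R4 ← R4 − (3/2)·R1: [0, 3, 21/2, -33/2, -15/2]
R3 ← R3 + (1/2)·R2: [0, 0, 0, 0, 0]
R4 ← R4 − (3/2)·R2: [0, 0, 0, 0, 0]
2 nonzero rows, so rank(A) = 2.
A has 5 columns; by rank–nullity, nullity = 5 − 2 = 3.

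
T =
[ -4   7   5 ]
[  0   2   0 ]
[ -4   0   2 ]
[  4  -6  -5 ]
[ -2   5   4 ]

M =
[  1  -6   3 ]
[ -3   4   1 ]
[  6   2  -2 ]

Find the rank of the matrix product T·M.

3

First compute TM:
[[  5,  62, -15],
 [ -6,   8,   2],
 [  8,  28, -16],
 [ -8, -58,  16],
 [  7,  40,  -9]]
Now row reduce the product.
R2 ← R2 + (6/5)·R1: [0, 412/5, -16]
R3 ← R3 − (8/5)·R1: [0, -356/5, 8]
R4 ← R4 + (8/5)·R1: [0, 206/5, -8]
R5 ← R5 − (7/5)·R1: [0, -234/5, 12]
R3 ← R3 + (89/103)·R2: [0, 0, -600/103]
R4 ← R4 − (1/2)·R2: [0, 0, 0]
R5 ← R5 + (117/206)·R2: [0, 0, 300/103]
R5 ← R5 + (1/2)·R3: [0, 0, 0]
3 nonzero rows, so rank(TM) = 3.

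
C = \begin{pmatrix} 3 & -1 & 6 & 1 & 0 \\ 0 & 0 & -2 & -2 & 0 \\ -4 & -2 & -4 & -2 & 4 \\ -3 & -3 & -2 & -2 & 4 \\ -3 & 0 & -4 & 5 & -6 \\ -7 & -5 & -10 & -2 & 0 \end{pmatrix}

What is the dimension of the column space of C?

Row reduce to echelon form.
R3 ← R3 + (4/3)·R1: [0, -10/3, 4, -2/3, 4]
R4 ← R4 + R1: [0, -4, 4, -1, 4]
R5 ← R5 + R1: [0, -1, 2, 6, -6]
R6 ← R6 + (7/3)·R1: [0, -22/3, 4, 1/3, 0]
Swap R2 ↔ R3
R4 ← R4 − (6/5)·R2: [0, 0, -4/5, -1/5, -4/5]
R5 ← R5 − (3/10)·R2: [0, 0, 4/5, 31/5, -36/5]
R6 ← R6 − (11/5)·R2: [0, 0, -24/5, 9/5, -44/5]
R4 ← R4 − (2/5)·R3: [0, 0, 0, 3/5, -4/5]
R5 ← R5 + (2/5)·R3: [0, 0, 0, 27/5, -36/5]
R6 ← R6 − (12/5)·R3: [0, 0, 0, 33/5, -44/5]
R5 ← R5 − (9)·R4: [0, 0, 0, 0, 0]
R6 ← R6 − (11)·R4: [0, 0, 0, 0, 0]
Echelon form has 4 nonzero rows, so rank(C) = 4.
The column space has dimension equal to the rank: 4.

4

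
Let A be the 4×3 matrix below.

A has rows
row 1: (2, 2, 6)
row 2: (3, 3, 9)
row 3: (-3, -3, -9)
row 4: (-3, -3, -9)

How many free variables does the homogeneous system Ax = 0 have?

2

Row reduce to echelon form.
R2 ← R2 − (3/2)·R1: [0, 0, 0]
R3 ← R3 + (3/2)·R1: [0, 0, 0]
R4 ← R4 + (3/2)·R1: [0, 0, 0]
1 nonzero row, so rank(A) = 1.
A has 3 columns; by rank–nullity, nullity = 3 − 1 = 2.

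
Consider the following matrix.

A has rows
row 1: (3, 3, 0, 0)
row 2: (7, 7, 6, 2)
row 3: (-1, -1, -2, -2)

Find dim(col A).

3

Row reduce to echelon form.
R2 ← R2 − (7/3)·R1: [0, 0, 6, 2]
R3 ← R3 + (1/3)·R1: [0, 0, -2, -2]
R3 ← R3 + (1/3)·R2: [0, 0, 0, -4/3]
Echelon form has 3 nonzero rows, so rank(A) = 3.
The column space has dimension equal to the rank: 3.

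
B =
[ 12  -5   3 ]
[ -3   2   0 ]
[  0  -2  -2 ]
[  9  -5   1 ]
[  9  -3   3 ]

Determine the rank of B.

2

Row reduce to echelon form.
R2 ← R2 + (1/4)·R1: [0, 3/4, 3/4]
R4 ← R4 − (3/4)·R1: [0, -5/4, -5/4]
R5 ← R5 − (3/4)·R1: [0, 3/4, 3/4]
R3 ← R3 + (8/3)·R2: [0, 0, 0]
R4 ← R4 + (5/3)·R2: [0, 0, 0]
R5 ← R5 − R2: [0, 0, 0]
Echelon form has 2 nonzero rows, so rank(B) = 2.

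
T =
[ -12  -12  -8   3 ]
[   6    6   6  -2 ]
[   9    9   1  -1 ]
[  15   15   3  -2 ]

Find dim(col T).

2

Row reduce to echelon form.
R2 ← R2 + (1/2)·R1: [0, 0, 2, -1/2]
R3 ← R3 + (3/4)·R1: [0, 0, -5, 5/4]
R4 ← R4 + (5/4)·R1: [0, 0, -7, 7/4]
R3 ← R3 + (5/2)·R2: [0, 0, 0, 0]
R4 ← R4 + (7/2)·R2: [0, 0, 0, 0]
Echelon form has 2 nonzero rows, so rank(T) = 2.
The column space has dimension equal to the rank: 2.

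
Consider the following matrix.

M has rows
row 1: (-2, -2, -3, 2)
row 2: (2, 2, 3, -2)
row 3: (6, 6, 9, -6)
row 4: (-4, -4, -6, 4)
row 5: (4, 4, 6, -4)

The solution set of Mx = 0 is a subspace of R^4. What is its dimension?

3

Row reduce to echelon form.
R2 ← R2 + R1: [0, 0, 0, 0]
R3 ← R3 + (3)·R1: [0, 0, 0, 0]
R4 ← R4 − (2)·R1: [0, 0, 0, 0]
R5 ← R5 + (2)·R1: [0, 0, 0, 0]
1 nonzero row, so rank(M) = 1.
M has 4 columns; by rank–nullity, nullity = 4 − 1 = 3.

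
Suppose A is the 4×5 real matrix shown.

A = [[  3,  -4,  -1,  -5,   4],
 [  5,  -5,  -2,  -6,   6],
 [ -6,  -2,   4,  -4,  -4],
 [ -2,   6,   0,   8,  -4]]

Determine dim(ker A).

Row reduce to echelon form.
R2 ← R2 − (5/3)·R1: [0, 5/3, -1/3, 7/3, -2/3]
R3 ← R3 + (2)·R1: [0, -10, 2, -14, 4]
R4 ← R4 + (2/3)·R1: [0, 10/3, -2/3, 14/3, -4/3]
R3 ← R3 + (6)·R2: [0, 0, 0, 0, 0]
R4 ← R4 − (2)·R2: [0, 0, 0, 0, 0]
2 nonzero rows, so rank(A) = 2.
A has 5 columns; by rank–nullity, nullity = 5 − 2 = 3.

3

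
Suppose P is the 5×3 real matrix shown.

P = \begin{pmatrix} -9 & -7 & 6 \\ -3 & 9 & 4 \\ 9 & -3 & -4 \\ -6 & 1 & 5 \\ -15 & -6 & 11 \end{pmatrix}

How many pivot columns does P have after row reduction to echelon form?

3

Row reduce to echelon form.
R2 ← R2 − (1/3)·R1: [0, 34/3, 2]
R3 ← R3 + R1: [0, -10, 2]
R4 ← R4 − (2/3)·R1: [0, 17/3, 1]
R5 ← R5 − (5/3)·R1: [0, 17/3, 1]
R3 ← R3 + (15/17)·R2: [0, 0, 64/17]
R4 ← R4 − (1/2)·R2: [0, 0, 0]
R5 ← R5 − (1/2)·R2: [0, 0, 0]
Echelon form has 3 nonzero rows, so rank(P) = 3.
Each nonzero row contributes one pivot column: 3 pivot columns.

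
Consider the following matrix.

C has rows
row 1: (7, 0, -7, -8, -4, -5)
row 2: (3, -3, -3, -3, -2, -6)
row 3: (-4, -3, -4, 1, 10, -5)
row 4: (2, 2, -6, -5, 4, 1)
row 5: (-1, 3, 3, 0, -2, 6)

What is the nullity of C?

Row reduce to echelon form.
R2 ← R2 − (3/7)·R1: [0, -3, 0, 3/7, -2/7, -27/7]
R3 ← R3 + (4/7)·R1: [0, -3, -8, -25/7, 54/7, -55/7]
R4 ← R4 − (2/7)·R1: [0, 2, -4, -19/7, 36/7, 17/7]
R5 ← R5 + (1/7)·R1: [0, 3, 2, -8/7, -18/7, 37/7]
R3 ← R3 − R2: [0, 0, -8, -4, 8, -4]
R4 ← R4 + (2/3)·R2: [0, 0, -4, -17/7, 104/21, -1/7]
R5 ← R5 + R2: [0, 0, 2, -5/7, -20/7, 10/7]
R4 ← R4 − (1/2)·R3: [0, 0, 0, -3/7, 20/21, 13/7]
R5 ← R5 + (1/4)·R3: [0, 0, 0, -12/7, -6/7, 3/7]
R5 ← R5 − (4)·R4: [0, 0, 0, 0, -14/3, -7]
5 nonzero rows, so rank(C) = 5.
C has 6 columns; by rank–nullity, nullity = 6 − 5 = 1.

1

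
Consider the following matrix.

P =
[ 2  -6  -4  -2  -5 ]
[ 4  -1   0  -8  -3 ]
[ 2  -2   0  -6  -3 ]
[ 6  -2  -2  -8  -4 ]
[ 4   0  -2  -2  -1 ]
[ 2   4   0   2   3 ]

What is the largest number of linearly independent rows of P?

3

Row reduce to echelon form.
R2 ← R2 − (2)·R1: [0, 11, 8, -4, 7]
R3 ← R3 − R1: [0, 4, 4, -4, 2]
R4 ← R4 − (3)·R1: [0, 16, 10, -2, 11]
R5 ← R5 − (2)·R1: [0, 12, 6, 2, 9]
R6 ← R6 − R1: [0, 10, 4, 4, 8]
R3 ← R3 − (4/11)·R2: [0, 0, 12/11, -28/11, -6/11]
R4 ← R4 − (16/11)·R2: [0, 0, -18/11, 42/11, 9/11]
R5 ← R5 − (12/11)·R2: [0, 0, -30/11, 70/11, 15/11]
R6 ← R6 − (10/11)·R2: [0, 0, -36/11, 84/11, 18/11]
R4 ← R4 + (3/2)·R3: [0, 0, 0, 0, 0]
R5 ← R5 + (5/2)·R3: [0, 0, 0, 0, 0]
R6 ← R6 + (3)·R3: [0, 0, 0, 0, 0]
Echelon form has 3 nonzero rows, so rank(P) = 3.
The rank gives the maximum number of linearly independent rows: 3.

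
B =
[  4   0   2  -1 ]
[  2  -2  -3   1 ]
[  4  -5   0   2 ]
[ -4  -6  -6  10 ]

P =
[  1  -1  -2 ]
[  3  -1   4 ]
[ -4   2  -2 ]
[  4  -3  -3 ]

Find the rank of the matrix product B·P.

2

First compute BP:
[[ -8,   3,  -9],
 [ 12,  -9,  -9],
 [ -3,  -5, -34],
 [ 42, -32, -34]]
Now row reduce the product.
R2 ← R2 + (3/2)·R1: [0, -9/2, -45/2]
R3 ← R3 − (3/8)·R1: [0, -49/8, -245/8]
R4 ← R4 + (21/4)·R1: [0, -65/4, -325/4]
R3 ← R3 − (49/36)·R2: [0, 0, 0]
R4 ← R4 − (65/18)·R2: [0, 0, 0]
2 nonzero rows, so rank(BP) = 2.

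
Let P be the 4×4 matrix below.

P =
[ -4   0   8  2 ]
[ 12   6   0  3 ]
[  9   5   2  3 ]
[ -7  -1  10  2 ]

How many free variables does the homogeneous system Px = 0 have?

Row reduce to echelon form.
R2 ← R2 + (3)·R1: [0, 6, 24, 9]
R3 ← R3 + (9/4)·R1: [0, 5, 20, 15/2]
R4 ← R4 − (7/4)·R1: [0, -1, -4, -3/2]
R3 ← R3 − (5/6)·R2: [0, 0, 0, 0]
R4 ← R4 + (1/6)·R2: [0, 0, 0, 0]
2 nonzero rows, so rank(P) = 2.
P has 4 columns; by rank–nullity, nullity = 4 − 2 = 2.

2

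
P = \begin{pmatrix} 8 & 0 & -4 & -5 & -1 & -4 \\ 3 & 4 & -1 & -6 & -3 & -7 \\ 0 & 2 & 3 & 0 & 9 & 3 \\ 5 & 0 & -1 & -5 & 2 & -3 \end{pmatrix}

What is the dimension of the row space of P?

Row reduce to echelon form.
R2 ← R2 − (3/8)·R1: [0, 4, 1/2, -33/8, -21/8, -11/2]
R4 ← R4 − (5/8)·R1: [0, 0, 3/2, -15/8, 21/8, -1/2]
R3 ← R3 − (1/2)·R2: [0, 0, 11/4, 33/16, 165/16, 23/4]
R4 ← R4 − (6/11)·R3: [0, 0, 0, -3, -3, -40/11]
Echelon form has 4 nonzero rows, so rank(P) = 4.
The row space has dimension equal to the rank: 4.

4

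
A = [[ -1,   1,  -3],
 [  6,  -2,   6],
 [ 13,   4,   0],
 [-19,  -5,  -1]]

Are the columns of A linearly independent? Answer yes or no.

Row reduce A to echelon form.
R2 ← R2 + (6)·R1: [0, 4, -12]
R3 ← R3 + (13)·R1: [0, 17, -39]
R4 ← R4 − (19)·R1: [0, -24, 56]
R3 ← R3 − (17/4)·R2: [0, 0, 12]
R4 ← R4 + (6)·R2: [0, 0, -16]
R4 ← R4 + (4/3)·R3: [0, 0, 0]
3 pivots among 3 columns.
Every column is a pivot column, so the columns are linearly independent.

yes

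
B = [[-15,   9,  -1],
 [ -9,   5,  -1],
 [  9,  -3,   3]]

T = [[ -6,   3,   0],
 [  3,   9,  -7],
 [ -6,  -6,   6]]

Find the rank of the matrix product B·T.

2

First compute BT:
[[123,  42, -69],
 [ 75,  24, -41],
 [-81, -18,  39]]
Now row reduce the product.
R2 ← R2 − (25/41)·R1: [0, -66/41, 44/41]
R3 ← R3 + (27/41)·R1: [0, 396/41, -264/41]
R3 ← R3 + (6)·R2: [0, 0, 0]
2 nonzero rows, so rank(BT) = 2.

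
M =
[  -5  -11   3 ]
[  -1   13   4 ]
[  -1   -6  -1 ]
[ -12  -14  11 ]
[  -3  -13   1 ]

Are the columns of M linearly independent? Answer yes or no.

Row reduce M to echelon form.
R2 ← R2 − (1/5)·R1: [0, 76/5, 17/5]
R3 ← R3 − (1/5)·R1: [0, -19/5, -8/5]
R4 ← R4 − (12/5)·R1: [0, 62/5, 19/5]
R5 ← R5 − (3/5)·R1: [0, -32/5, -4/5]
R3 ← R3 + (1/4)·R2: [0, 0, -3/4]
R4 ← R4 − (31/38)·R2: [0, 0, 39/38]
R5 ← R5 + (8/19)·R2: [0, 0, 12/19]
R4 ← R4 + (26/19)·R3: [0, 0, 0]
R5 ← R5 + (16/19)·R3: [0, 0, 0]
3 pivots among 3 columns.
Every column is a pivot column, so the columns are linearly independent.

yes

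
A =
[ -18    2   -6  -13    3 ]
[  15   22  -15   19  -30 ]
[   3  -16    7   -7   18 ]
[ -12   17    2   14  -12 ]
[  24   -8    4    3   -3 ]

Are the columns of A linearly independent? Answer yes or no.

no

Row reduce A to echelon form.
R2 ← R2 + (5/6)·R1: [0, 71/3, -20, 49/6, -55/2]
R3 ← R3 + (1/6)·R1: [0, -47/3, 6, -55/6, 37/2]
R4 ← R4 − (2/3)·R1: [0, 47/3, 6, 68/3, -14]
R5 ← R5 + (4/3)·R1: [0, -16/3, -4, -43/3, 1]
R3 ← R3 + (47/71)·R2: [0, 0, -514/71, -267/71, 21/71]
R4 ← R4 − (47/71)·R2: [0, 0, 1366/71, 2451/142, 597/142]
R5 ← R5 + (16/71)·R2: [0, 0, -604/71, -887/71, -369/71]
R4 ← R4 + (683/257)·R3: [0, 0, 0, 3735/514, 2565/514]
R5 ← R5 − (302/257)·R3: [0, 0, 0, -2075/257, -1425/257]
R5 ← R5 + (10/9)·R4: [0, 0, 0, 0, 0]
4 pivots among 5 columns.
Only 4 < 5 pivot columns, so the columns are linearly dependent.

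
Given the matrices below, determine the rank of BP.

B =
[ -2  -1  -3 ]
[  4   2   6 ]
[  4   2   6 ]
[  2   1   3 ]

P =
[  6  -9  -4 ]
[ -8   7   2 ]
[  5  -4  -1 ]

First compute BP:
[[-19,  23,   9],
 [ 38, -46, -18],
 [ 38, -46, -18],
 [ 19, -23,  -9]]
Now row reduce the product.
R2 ← R2 + (2)·R1: [0, 0, 0]
R3 ← R3 + (2)·R1: [0, 0, 0]
R4 ← R4 + R1: [0, 0, 0]
1 nonzero row, so rank(BP) = 1.

1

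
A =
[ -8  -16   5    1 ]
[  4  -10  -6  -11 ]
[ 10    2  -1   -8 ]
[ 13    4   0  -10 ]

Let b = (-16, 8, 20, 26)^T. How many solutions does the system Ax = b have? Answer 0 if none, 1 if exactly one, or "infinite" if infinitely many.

1

Row reduce the augmented matrix [A | b].
R2 ← R2 + (1/2)·R1: [0, -18, -7/2, -21/2, 0]
R3 ← R3 + (5/4)·R1: [0, -18, 21/4, -27/4, 0]
R4 ← R4 + (13/8)·R1: [0, -22, 65/8, -67/8, 0]
R3 ← R3 − R2: [0, 0, 35/4, 15/4, 0]
R4 ← R4 − (11/9)·R2: [0, 0, 893/72, 107/24, 0]
R4 ← R4 − (893/630)·R3: [0, 0, 0, -6/7, 0]
The echelon form has 4 nonzero rows, and every pivot lies in the first 4 columns, so rank(A) = rank([A|b]) = 4.
The system is consistent.
rank = 4 = number of unknowns, so the solution is unique.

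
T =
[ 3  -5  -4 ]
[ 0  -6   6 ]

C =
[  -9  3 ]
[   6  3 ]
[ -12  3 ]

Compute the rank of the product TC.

2

First compute TC:
[[ -9, -18],
 [-108,   0]]
Now row reduce the product.
R2 ← R2 − (12)·R1: [0, 216]
2 nonzero rows, so rank(TC) = 2.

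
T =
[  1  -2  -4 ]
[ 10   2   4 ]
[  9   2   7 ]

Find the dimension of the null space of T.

0

Row reduce to echelon form.
R2 ← R2 − (10)·R1: [0, 22, 44]
R3 ← R3 − (9)·R1: [0, 20, 43]
R3 ← R3 − (10/11)·R2: [0, 0, 3]
3 nonzero rows, so rank(T) = 3.
T has 3 columns; by rank–nullity, nullity = 3 − 3 = 0.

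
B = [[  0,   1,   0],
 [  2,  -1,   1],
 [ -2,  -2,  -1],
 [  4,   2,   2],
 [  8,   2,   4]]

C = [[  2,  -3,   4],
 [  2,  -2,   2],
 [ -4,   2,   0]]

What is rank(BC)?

First compute BC:
[[  2,  -2,   2],
 [ -2,  -2,   6],
 [ -4,   8, -12],
 [  4, -12,  20],
 [  4, -20,  36]]
Now row reduce the product.
R2 ← R2 + R1: [0, -4, 8]
R3 ← R3 + (2)·R1: [0, 4, -8]
R4 ← R4 − (2)·R1: [0, -8, 16]
R5 ← R5 − (2)·R1: [0, -16, 32]
R3 ← R3 + R2: [0, 0, 0]
R4 ← R4 − (2)·R2: [0, 0, 0]
R5 ← R5 − (4)·R2: [0, 0, 0]
2 nonzero rows, so rank(BC) = 2.

2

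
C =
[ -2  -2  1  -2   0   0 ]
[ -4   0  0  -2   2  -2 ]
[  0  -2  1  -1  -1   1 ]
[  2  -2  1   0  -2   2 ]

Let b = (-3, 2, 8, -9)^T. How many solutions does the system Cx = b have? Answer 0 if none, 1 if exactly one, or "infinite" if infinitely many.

Row reduce the augmented matrix [C | b].
R2 ← R2 − (2)·R1: [0, 4, -2, 2, 2, -2, 8]
R4 ← R4 + R1: [0, -4, 2, -2, -2, 2, -12]
R3 ← R3 + (1/2)·R2: [0, 0, 0, 0, 0, 0, 12]
R4 ← R4 + R2: [0, 0, 0, 0, 0, 0, -4]
R4 ← R4 + (1/3)·R3: [0, 0, 0, 0, 0, 0, 0]
The echelon form has 3 nonzero rows; the last pivot sits in the augmented column, so rank(C) = 2 but rank([C|b]) = 3.
Since the ranks differ, the system is inconsistent.
It has no solutions.

0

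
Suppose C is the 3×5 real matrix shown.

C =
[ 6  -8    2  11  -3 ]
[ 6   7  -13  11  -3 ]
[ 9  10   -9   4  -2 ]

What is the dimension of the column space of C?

3

Row reduce to echelon form.
R2 ← R2 − R1: [0, 15, -15, 0, 0]
R3 ← R3 − (3/2)·R1: [0, 22, -12, -25/2, 5/2]
R3 ← R3 − (22/15)·R2: [0, 0, 10, -25/2, 5/2]
Echelon form has 3 nonzero rows, so rank(C) = 3.
The column space has dimension equal to the rank: 3.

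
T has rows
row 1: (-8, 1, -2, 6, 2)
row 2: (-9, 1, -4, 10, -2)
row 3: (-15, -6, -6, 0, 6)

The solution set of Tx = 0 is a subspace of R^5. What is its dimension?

2

Row reduce to echelon form.
R2 ← R2 − (9/8)·R1: [0, -1/8, -7/4, 13/4, -17/4]
R3 ← R3 − (15/8)·R1: [0, -63/8, -9/4, -45/4, 9/4]
R3 ← R3 − (63)·R2: [0, 0, 108, -216, 270]
3 nonzero rows, so rank(T) = 3.
T has 5 columns; by rank–nullity, nullity = 5 − 3 = 2.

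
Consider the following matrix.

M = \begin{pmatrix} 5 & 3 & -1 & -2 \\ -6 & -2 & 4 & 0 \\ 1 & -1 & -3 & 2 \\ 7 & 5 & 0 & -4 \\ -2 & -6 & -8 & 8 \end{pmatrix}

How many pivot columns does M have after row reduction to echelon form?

2

Row reduce to echelon form.
R2 ← R2 + (6/5)·R1: [0, 8/5, 14/5, -12/5]
R3 ← R3 − (1/5)·R1: [0, -8/5, -14/5, 12/5]
R4 ← R4 − (7/5)·R1: [0, 4/5, 7/5, -6/5]
R5 ← R5 + (2/5)·R1: [0, -24/5, -42/5, 36/5]
R3 ← R3 + R2: [0, 0, 0, 0]
R4 ← R4 − (1/2)·R2: [0, 0, 0, 0]
R5 ← R5 + (3)·R2: [0, 0, 0, 0]
Echelon form has 2 nonzero rows, so rank(M) = 2.
Each nonzero row contributes one pivot column: 2 pivot columns.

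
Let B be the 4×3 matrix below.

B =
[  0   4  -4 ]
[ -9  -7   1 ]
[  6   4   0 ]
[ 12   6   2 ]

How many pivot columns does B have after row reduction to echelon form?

2

Row reduce to echelon form.
Swap R1 ↔ R2
R3 ← R3 + (2/3)·R1: [0, -2/3, 2/3]
R4 ← R4 + (4/3)·R1: [0, -10/3, 10/3]
R3 ← R3 + (1/6)·R2: [0, 0, 0]
R4 ← R4 + (5/6)·R2: [0, 0, 0]
Echelon form has 2 nonzero rows, so rank(B) = 2.
Each nonzero row contributes one pivot column: 2 pivot columns.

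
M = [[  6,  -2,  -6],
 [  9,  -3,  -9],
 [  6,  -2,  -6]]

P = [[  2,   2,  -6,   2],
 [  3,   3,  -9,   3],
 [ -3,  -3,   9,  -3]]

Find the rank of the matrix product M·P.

1

First compute MP:
[[ 24,  24, -72,  24],
 [ 36,  36, -108,  36],
 [ 24,  24, -72,  24]]
Now row reduce the product.
R2 ← R2 − (3/2)·R1: [0, 0, 0, 0]
R3 ← R3 − R1: [0, 0, 0, 0]
1 nonzero row, so rank(MP) = 1.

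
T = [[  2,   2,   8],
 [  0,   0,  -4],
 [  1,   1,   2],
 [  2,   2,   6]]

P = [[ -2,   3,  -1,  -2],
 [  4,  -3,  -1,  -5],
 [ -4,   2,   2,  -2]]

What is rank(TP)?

2

First compute TP:
[[-28,  16,  12, -30],
 [ 16,  -8,  -8,   8],
 [ -6,   4,   2, -11],
 [-20,  12,   8, -26]]
Now row reduce the product.
R2 ← R2 + (4/7)·R1: [0, 8/7, -8/7, -64/7]
R3 ← R3 − (3/14)·R1: [0, 4/7, -4/7, -32/7]
R4 ← R4 − (5/7)·R1: [0, 4/7, -4/7, -32/7]
R3 ← R3 − (1/2)·R2: [0, 0, 0, 0]
R4 ← R4 − (1/2)·R2: [0, 0, 0, 0]
2 nonzero rows, so rank(TP) = 2.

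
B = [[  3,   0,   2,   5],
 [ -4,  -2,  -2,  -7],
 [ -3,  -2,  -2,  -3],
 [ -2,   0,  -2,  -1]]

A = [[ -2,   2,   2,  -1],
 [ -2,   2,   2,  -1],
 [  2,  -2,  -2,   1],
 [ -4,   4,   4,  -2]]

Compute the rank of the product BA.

First compute BA:
[[-22,  22,  22, -11],
 [ 36, -36, -36,  18],
 [ 18, -18, -18,   9],
 [  4,  -4,  -4,   2]]
Now row reduce the product.
R2 ← R2 + (18/11)·R1: [0, 0, 0, 0]
R3 ← R3 + (9/11)·R1: [0, 0, 0, 0]
R4 ← R4 + (2/11)·R1: [0, 0, 0, 0]
1 nonzero row, so rank(BA) = 1.

1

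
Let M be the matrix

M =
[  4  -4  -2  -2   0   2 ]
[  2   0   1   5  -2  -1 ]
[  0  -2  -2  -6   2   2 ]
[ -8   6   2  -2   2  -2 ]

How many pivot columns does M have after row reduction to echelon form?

Row reduce to echelon form.
R2 ← R2 − (1/2)·R1: [0, 2, 2, 6, -2, -2]
R4 ← R4 + (2)·R1: [0, -2, -2, -6, 2, 2]
R3 ← R3 + R2: [0, 0, 0, 0, 0, 0]
R4 ← R4 + R2: [0, 0, 0, 0, 0, 0]
Echelon form has 2 nonzero rows, so rank(M) = 2.
Each nonzero row contributes one pivot column: 2 pivot columns.

2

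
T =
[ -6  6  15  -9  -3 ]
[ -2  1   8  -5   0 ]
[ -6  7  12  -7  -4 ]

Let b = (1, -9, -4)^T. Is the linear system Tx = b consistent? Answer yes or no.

no

Row reduce the augmented matrix [T | b].
R2 ← R2 − (1/3)·R1: [0, -1, 3, -2, 1, -28/3]
R3 ← R3 − R1: [0, 1, -3, 2, -1, -5]
R3 ← R3 + R2: [0, 0, 0, 0, 0, -43/3]
The echelon form has 3 nonzero rows; the last pivot sits in the augmented column, so rank(T) = 2 but rank([T|b]) = 3.
Since the ranks differ, the system is inconsistent.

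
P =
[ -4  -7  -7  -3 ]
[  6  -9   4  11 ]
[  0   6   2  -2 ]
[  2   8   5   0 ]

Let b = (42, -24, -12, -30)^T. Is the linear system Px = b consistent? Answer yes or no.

Row reduce the augmented matrix [P | b].
R2 ← R2 + (3/2)·R1: [0, -39/2, -13/2, 13/2, 39]
R4 ← R4 + (1/2)·R1: [0, 9/2, 3/2, -3/2, -9]
R3 ← R3 + (4/13)·R2: [0, 0, 0, 0, 0]
R4 ← R4 + (3/13)·R2: [0, 0, 0, 0, 0]
The echelon form has 2 nonzero rows, and every pivot lies in the first 4 columns, so rank(P) = rank([P|b]) = 2.
The system is consistent.

yes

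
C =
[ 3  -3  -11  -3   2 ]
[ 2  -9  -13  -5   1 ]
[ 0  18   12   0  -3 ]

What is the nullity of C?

2

Row reduce to echelon form.
R2 ← R2 − (2/3)·R1: [0, -7, -17/3, -3, -1/3]
R3 ← R3 + (18/7)·R2: [0, 0, -18/7, -54/7, -27/7]
3 nonzero rows, so rank(C) = 3.
C has 5 columns; by rank–nullity, nullity = 5 − 3 = 2.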